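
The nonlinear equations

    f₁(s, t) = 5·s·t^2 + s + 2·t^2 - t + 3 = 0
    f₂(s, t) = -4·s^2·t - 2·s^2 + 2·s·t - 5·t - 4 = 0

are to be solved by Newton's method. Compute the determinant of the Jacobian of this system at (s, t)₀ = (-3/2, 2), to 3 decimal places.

J = [[5·t^2 + 1, 10·s·t + 4·t - 1], [-8·s·t - 4·s + 2·t, -4·s^2 + 2·s - 5]].
At the point, J = [[21.000, -23.000], [34.000, -17.000]].
det J = 425.000.

425.000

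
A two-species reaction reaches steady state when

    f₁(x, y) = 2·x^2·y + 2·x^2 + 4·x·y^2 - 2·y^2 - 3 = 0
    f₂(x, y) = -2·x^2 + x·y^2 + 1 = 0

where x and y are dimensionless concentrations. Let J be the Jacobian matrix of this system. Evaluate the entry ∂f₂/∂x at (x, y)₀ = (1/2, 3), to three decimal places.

7.000

∂f₂/∂x = -4·x + y^2.
At (1/2, 3) this is 7.000.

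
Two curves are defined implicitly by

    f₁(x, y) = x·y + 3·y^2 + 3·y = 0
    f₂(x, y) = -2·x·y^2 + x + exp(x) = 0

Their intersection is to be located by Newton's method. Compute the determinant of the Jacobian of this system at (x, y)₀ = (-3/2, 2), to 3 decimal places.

J = [[y, x + 6·y + 3], [-2·y^2 + exp(x) + 1, -4·x·y]].
At the point, J = [[2.000, 13.500], [-6.77687, 12.000]].
det J = 115.488.

115.488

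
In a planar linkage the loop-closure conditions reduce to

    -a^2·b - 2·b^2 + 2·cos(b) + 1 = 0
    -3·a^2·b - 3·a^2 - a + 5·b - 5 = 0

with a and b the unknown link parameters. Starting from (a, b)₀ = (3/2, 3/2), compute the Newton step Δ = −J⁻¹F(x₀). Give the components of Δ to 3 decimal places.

At (3/2, 3/2): F = (-6.73353, -15.875).
Jacobian J = [[-2·a·b, -a^2 - 4·b - 2·sin(b)], [-6·a·b - 6·a - 1, -3·a^2 + 5]].
At the point, J = [[-4.500, -10.24499], [-23.500, -1.750]] (det J = -232.88226).
Solving J·Δ = −F gives Δ = (-0.648, -0.373).

(-0.648, -0.373)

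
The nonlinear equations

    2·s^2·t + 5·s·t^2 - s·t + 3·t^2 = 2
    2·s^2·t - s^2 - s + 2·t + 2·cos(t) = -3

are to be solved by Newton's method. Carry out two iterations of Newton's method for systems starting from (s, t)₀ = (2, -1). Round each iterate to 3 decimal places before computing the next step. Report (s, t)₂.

(1.115, -0.580)

At (2, -1): F = (5.000, -11.91940).
Jacobian J = [[4·s·t + 5·t^2 - t, 2·s^2 + 10·s·t - s + 6·t], [4·s·t - 2·s - 1, 2·s^2 - 2·sin(t) + 2]].
At the point, J = [[-2.000, -20.000], [-13.000, 11.68294]] (det J = -283.36588).
Solving J·Δ = −F gives Δ = (-0.635, 0.314).
Then the next iterate is (s, t)₁ = (1.365, -0.686).
Round to (1.365, -0.686) and repeat: F = (1.00365, -2.60900), J = [[-0.70658, -11.11845], [-7.47556, 6.99334]].
Δ = (-0.250, 0.106), so (s, t)₂ = (1.115, -0.580).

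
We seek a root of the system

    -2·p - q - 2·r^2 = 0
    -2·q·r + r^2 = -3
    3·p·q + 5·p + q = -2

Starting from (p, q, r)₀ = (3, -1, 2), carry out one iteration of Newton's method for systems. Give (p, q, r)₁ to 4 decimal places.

(11.3182, -3.3636, -1.4091)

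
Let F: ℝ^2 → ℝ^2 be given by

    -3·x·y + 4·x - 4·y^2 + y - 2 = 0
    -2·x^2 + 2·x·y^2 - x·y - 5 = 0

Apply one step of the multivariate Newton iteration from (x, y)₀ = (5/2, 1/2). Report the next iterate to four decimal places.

(0.7342, 0.4367)

At (5/2, 1/2): F = (3.7500, -17.5000).
Jacobian J = [[-3·y + 4, -3·x - 8·y + 1], [-4·x + 2·y^2 - y, 4·x·y - x]].
At the point, J = [[2.5000, -10.5000], [-10.0000, 2.5000]] (det J = -98.7500).
Solving J·Δ = −F gives Δ = (-1.7658, -0.0633).
Then the next iterate is (x, y)₁ = (0.7342, 0.4367).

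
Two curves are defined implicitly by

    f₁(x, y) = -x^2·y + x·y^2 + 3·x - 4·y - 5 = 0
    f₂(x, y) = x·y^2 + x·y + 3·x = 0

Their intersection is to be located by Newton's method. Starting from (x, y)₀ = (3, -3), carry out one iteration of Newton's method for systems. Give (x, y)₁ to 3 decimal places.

At (3, -3): F = (70.000, 27.000).
Jacobian J = [[-2·x·y + y^2 + 3, -x^2 + 2·x·y - 4], [y^2 + y + 3, 2·x·y + x]].
At the point, J = [[30.000, -31.000], [9.000, -15.000]] (det J = -171.000).
Solving J·Δ = −F gives Δ = (-1.246, 1.053).
Then the next iterate is (x, y)₁ = (1.754, -1.947).

(1.754, -1.947)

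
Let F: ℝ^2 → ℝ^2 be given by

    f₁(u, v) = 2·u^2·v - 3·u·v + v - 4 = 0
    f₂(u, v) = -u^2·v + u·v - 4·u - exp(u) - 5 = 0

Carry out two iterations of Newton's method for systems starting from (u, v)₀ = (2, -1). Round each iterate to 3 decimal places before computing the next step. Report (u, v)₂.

(-0.822, 9.708)

At (2, -1): F = (-7.000, -18.38906).
Jacobian J = [[4·u·v - 3·v, 2·u^2 - 3·u + 1], [-2·u·v + v - exp(u) - 4, -u^2 + u]].
At the point, J = [[-5.000, 3.000], [-8.38906, -2.000]] (det J = 35.16717).
Solving J·Δ = −F gives Δ = (-1.967, -0.945).
Then the next iterate is (u, v)₁ = (0.033, -1.945).
Round to (0.033, -1.945) and repeat: F = (-5.75668, -6.22762), J = [[5.57826, 0.90318], [-6.85018, 0.03191]].
Δ = (-0.855, 11.653), so (u, v)₂ = (-0.822, 9.708).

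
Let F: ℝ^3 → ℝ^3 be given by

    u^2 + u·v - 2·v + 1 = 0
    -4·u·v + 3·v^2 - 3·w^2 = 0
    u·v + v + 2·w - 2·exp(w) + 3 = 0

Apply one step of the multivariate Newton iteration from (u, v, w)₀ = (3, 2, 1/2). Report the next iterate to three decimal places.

(1.727, 0.183, -0.356)

At (3, 2, 1/2): F = (12.000, -12.750, 8.70256).
Jacobian J = [[2·u + v, u - 2, 0], [-4·v, -4·u + 6·v, -6·w], [v, u + 1, -2·exp(w) + 2]].
At the point, J = [[8.000, 1.000, 0.000], [-8.000, 0.000, -3.000], [2.000, 4.000, -1.29744]] (det J = 79.62046).
Solving J·Δ = −F gives Δ = (-1.273, -1.817, -0.856).
Then the next iterate is (u, v, w)₁ = (1.727, 0.183, -0.356).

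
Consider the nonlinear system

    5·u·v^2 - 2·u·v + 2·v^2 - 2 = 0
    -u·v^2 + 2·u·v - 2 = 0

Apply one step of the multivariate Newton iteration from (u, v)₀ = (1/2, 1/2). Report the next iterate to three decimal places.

At (1/2, 1/2): F = (-1.375, -1.625).
Jacobian J = [[5·v^2 - 2·v, 10·u·v - 2·u + 4·v], [-v^2 + 2·v, -2·u·v + 2·u]].
At the point, J = [[0.250, 3.500], [0.750, 0.500]] (det J = -2.500).
Solving J·Δ = −F gives Δ = (2.000, 0.250).
Then the next iterate is (u, v)₁ = (2.500, 0.750).

(2.500, 0.750)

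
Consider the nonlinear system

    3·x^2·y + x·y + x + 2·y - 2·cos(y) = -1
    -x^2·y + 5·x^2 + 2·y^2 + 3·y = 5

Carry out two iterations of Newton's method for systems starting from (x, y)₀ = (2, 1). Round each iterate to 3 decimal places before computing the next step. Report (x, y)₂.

At (2, 1): F = (17.91940, 16.000).
Jacobian J = [[6·x·y + y + 1, 3·x^2 + x + 2·sin(y) + 2], [-2·x·y + 10·x, -x^2 + 4·y + 3]].
At the point, J = [[14.000, 17.68294], [16.000, 3.000]] (det J = -240.92707).
Solving J·Δ = −F gives Δ = (-0.951, -0.260).
Then the next iterate is (x, y)₁ = (1.049, 0.740).
Round to (1.049, 0.740) and repeat: F = (5.27121, 3.00291), J = [[6.39756, 7.69878], [8.93748, 4.85960]].
Δ = (0.066, -0.740), so (x, y)₂ = (1.115, 0.000).

(1.115, 0.000)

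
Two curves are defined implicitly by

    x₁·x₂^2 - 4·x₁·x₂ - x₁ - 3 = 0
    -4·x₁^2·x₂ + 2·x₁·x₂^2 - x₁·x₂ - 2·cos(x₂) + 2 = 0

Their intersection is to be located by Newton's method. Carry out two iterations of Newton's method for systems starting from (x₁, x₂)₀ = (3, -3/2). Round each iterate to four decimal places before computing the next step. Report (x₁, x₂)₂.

At (3, -3/2): F = (18.7500, 73.858526).
Jacobian J = [[x₂^2 - 4·x₂ - 1, 2·x₁·x₂ - 4·x₁], [-8·x₁·x₂ + 2·x₂^2 - x₂, -4·x₁^2 + 4·x₁·x₂ - x₁ + 2·sin(x₂)]].
At the point, J = [[7.2500, -21.0000], [42.0000, -58.994990]] (det J = 454.286323).
Solving J·Δ = −F gives Δ = (-0.9793, 0.5548).
Then the next iterate is (x₁, x₂)₁ = (2.0207, -0.9452).
Round to (2.0207, -0.9452) and repeat: F = (4.424462, 21.787273), J = [[3.674203, -11.902731], [18.011731, -27.614705]].
Δ = (-1.2145, -0.0032), so (x₁, x₂)₂ = (0.8062, -0.9484).

(0.8062, -0.9484)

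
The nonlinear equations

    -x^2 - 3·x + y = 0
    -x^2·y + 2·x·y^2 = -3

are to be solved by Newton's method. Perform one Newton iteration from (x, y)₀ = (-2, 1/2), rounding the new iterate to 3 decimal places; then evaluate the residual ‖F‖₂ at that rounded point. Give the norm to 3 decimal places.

5.687

At (-2, 1/2): F = (2.500, 0.000).
Jacobian J = [[-2·x - 3, 1], [-2·x·y + 2·y^2, -x^2 + 4·x·y]].
At the point, J = [[1.000, 1.000], [2.500, -8.000]] (det J = -10.500).
Solving J·Δ = −F gives Δ = (-1.905, -0.595).
Then the next iterate is (x, y)₁ = (-3.905, -0.095).
Re-evaluating at (-3.905, -0.095): F = (-3.62902, 4.37817), so ‖F‖₂ = 5.687.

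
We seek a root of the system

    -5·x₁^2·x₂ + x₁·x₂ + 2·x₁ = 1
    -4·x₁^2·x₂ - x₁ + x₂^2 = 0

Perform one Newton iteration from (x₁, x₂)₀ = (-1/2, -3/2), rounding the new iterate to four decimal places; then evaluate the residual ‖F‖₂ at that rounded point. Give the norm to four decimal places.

At (-1/2, -3/2): F = (0.6250, 4.2500).
Jacobian J = [[-10·x₁·x₂ + x₂ + 2, -5·x₁^2 + x₁], [-8·x₁·x₂ - 1, -4·x₁^2 + 2·x₂]].
At the point, J = [[-7.0000, -1.7500], [-7.0000, -4.0000]] (det J = 15.7500).
Solving J·Δ = −F gives Δ = (-0.3135, 1.6111).
Then the next iterate is (x₁, x₂)₁ = (-0.8135, 0.1111).
Re-evaluating at (-0.8135, 0.1111): F = (-3.085000, 0.531747), so ‖F‖₂ = 3.1305.

3.1305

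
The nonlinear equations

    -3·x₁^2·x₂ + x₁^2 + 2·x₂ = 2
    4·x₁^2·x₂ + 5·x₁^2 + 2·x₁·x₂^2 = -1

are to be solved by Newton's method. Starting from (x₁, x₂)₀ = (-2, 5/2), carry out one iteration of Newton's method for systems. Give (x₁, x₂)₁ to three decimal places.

(-1.219, 2.230)

At (-2, 5/2): F = (-23.000, 36.000).
Jacobian J = [[-6·x₁·x₂ + 2·x₁, -3·x₁^2 + 2], [8·x₁·x₂ + 10·x₁ + 2·x₂^2, 4·x₁^2 + 4·x₁·x₂]].
At the point, J = [[26.000, -10.000], [-47.500, -4.000]] (det J = -579.000).
Solving J·Δ = −F gives Δ = (0.781, -0.270).
Then the next iterate is (x₁, x₂)₁ = (-1.219, 2.230).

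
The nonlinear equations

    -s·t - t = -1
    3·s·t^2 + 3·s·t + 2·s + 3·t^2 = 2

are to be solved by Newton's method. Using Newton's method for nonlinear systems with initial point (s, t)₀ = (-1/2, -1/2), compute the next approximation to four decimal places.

(-5.8571, -3.3571)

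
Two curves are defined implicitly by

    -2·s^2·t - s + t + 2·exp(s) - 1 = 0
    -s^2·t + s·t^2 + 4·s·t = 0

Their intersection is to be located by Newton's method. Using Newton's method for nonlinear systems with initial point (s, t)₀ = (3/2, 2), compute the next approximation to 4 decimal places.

(3.7889, -0.7932)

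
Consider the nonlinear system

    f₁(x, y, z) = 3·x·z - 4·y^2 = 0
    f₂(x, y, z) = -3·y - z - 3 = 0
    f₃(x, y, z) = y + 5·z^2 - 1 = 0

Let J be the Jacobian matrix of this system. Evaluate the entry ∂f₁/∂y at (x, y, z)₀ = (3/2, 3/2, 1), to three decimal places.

-12.000

∂f₁/∂y = -8·y.
At (3/2, 3/2, 1) this is -12.000.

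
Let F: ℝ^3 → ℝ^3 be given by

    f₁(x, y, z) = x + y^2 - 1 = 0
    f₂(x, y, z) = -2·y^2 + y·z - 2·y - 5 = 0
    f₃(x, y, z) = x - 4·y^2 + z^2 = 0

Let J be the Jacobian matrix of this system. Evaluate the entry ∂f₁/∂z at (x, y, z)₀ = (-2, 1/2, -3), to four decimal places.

0.0000

∂f₁/∂z = 0.
At (-2, 1/2, -3) this is 0.0000.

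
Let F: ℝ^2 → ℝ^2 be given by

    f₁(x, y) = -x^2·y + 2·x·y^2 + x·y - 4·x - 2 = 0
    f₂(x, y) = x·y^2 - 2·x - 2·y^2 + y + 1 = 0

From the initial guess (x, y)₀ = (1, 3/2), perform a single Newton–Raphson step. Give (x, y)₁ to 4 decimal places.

At (1, 3/2): F = (-1.5000, -1.7500).
Jacobian J = [[-2·x·y + 2·y^2 + y - 4, -x^2 + 4·x·y + x], [y^2 - 2, 2·x·y - 4·y + 1]].
At the point, J = [[-1.0000, 6.0000], [0.2500, -2.0000]] (det J = 0.5000).
Solving J·Δ = −F gives Δ = (-27.0000, -4.2500).
Then the next iterate is (x, y)₁ = (-26.0000, -2.7500).

(-26.0000, -2.7500)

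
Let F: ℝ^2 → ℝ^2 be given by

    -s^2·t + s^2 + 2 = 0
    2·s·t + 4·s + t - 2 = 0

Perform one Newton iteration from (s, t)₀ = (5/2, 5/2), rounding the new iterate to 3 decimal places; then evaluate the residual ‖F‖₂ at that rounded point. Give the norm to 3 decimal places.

468.715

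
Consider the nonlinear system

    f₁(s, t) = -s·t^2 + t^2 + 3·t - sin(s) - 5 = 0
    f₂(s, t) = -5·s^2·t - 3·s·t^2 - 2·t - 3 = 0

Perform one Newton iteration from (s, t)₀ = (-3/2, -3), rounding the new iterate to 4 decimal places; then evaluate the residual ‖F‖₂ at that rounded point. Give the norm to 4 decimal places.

At (-3/2, -3): F = (9.497495, 77.2500).
Jacobian J = [[-t^2 - cos(s), -2·s·t + 2·t + 3], [-10·s·t - 3·t^2, -5·s^2 - 6·s·t - 2]].
At the point, J = [[-9.070737, -12.0000], [-72.0000, -40.2500]] (det J = -498.902828).
Solving J·Δ = −F gives Δ = (1.0918, -0.0339).
Then the next iterate is (s, t)₁ = (-0.4082, -3.0339).
Re-evaluating at (-0.4082, -3.0339): F = (-0.742896, 16.867343), so ‖F‖₂ = 16.8837.

16.8837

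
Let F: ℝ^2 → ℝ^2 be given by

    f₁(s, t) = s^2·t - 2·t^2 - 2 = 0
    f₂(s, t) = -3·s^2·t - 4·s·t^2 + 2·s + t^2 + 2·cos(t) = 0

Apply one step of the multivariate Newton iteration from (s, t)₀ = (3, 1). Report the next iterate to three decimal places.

At (3, 1): F = (5.000, -30.91940).
Jacobian J = [[2·s·t, s^2 - 4·t], [-6·s·t - 4·t^2 + 2, -3·s^2 - 8·s·t + 2·t - 2·sin(t)]].
At the point, J = [[6.000, 5.000], [-20.000, -50.68294]] (det J = -204.09765).
Solving J·Δ = −F gives Δ = (-0.484, -0.419).
Then the next iterate is (s, t)₁ = (2.516, 0.581).

(2.516, 0.581)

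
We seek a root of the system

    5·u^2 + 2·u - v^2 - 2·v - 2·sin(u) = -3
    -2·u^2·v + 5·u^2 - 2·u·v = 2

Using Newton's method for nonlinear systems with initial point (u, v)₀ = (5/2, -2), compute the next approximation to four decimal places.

At (5/2, -2): F = (38.053056, 64.2500).
Jacobian J = [[10·u - 2·cos(u) + 2, -2·v - 2], [-4·u·v + 10·u - 2·v, -2·u^2 - 2·u]].
At the point, J = [[28.602287, 2.0000], [49.0000, -17.5000]] (det J = -598.540027).
Solving J·Δ = −F gives Δ = (-1.3273, -0.0449).
Then the next iterate is (u, v)₁ = (1.1727, -2.0449).

(1.1727, -2.0449)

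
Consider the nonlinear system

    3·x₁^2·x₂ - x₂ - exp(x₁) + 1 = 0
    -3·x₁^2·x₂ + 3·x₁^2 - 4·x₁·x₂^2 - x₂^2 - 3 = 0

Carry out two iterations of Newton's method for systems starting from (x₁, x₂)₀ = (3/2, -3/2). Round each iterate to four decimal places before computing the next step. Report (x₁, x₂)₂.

(0.7263, -0.3063)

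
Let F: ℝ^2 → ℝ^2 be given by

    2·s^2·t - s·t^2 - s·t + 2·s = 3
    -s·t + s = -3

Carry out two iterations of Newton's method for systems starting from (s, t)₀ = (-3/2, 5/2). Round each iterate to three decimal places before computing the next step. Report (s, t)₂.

At (-3/2, 5/2): F = (18.375, 5.250).
Jacobian J = [[4·s·t - t^2 - t + 2, 2·s^2 - 2·s·t - s], [-t + 1, -s]].
At the point, J = [[-21.750, 13.500], [-1.500, 1.500]] (det J = -12.375).
Solving J·Δ = −F gives Δ = (-3.500, -7.000).
Then the next iterate is (s, t)₁ = (-5.000, -4.500).
Round to (-5.000, -4.500) and repeat: F = (-159.250, -24.500), J = [[76.250, 10.000], [5.500, 5.000]].
Δ = (1.690, 3.041), so (s, t)₂ = (-3.310, -1.459).

(-3.310, -1.459)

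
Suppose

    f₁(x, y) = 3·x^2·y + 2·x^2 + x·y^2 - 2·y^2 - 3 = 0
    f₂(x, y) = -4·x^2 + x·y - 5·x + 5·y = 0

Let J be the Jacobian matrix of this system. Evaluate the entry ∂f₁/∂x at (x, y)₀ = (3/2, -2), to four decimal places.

-8.0000

∂f₁/∂x = 6·x·y + 4·x + y^2.
At (3/2, -2) this is -8.0000.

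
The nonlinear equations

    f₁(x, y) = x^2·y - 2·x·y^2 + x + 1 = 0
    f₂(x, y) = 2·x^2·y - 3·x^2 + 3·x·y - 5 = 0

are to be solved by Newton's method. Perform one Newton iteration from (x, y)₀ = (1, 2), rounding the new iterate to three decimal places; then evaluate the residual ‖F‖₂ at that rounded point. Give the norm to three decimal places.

At (1, 2): F = (-4.000, 2.000).
Jacobian J = [[2·x·y - 2·y^2 + 1, x^2 - 4·x·y], [4·x·y - 6·x + 3·y, 2·x^2 + 3·x]].
At the point, J = [[-3.000, -7.000], [8.000, 5.000]] (det J = 41.000).
Solving J·Δ = −F gives Δ = (0.146, -0.634).
Then the next iterate is (x, y)₁ = (1.146, 1.366).
Re-evaluating at (1.146, 1.366): F = (-0.33678, -0.65566), so ‖F‖₂ = 0.737.

0.737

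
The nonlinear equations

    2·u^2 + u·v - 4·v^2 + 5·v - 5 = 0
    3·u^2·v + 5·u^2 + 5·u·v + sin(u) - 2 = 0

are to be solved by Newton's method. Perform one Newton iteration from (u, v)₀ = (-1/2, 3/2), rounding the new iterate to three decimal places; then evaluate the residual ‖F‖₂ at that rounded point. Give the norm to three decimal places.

At (-1/2, 3/2): F = (-6.750, -3.85443).
Jacobian J = [[4·u + v, u - 8·v + 5], [6·u·v + 10·u + 5·v + cos(u), 3·u^2 + 5·u]].
At the point, J = [[-0.500, -7.500], [-1.12242, -1.750]] (det J = -7.54313).
Solving J·Δ = −F gives Δ = (-2.266, -0.749).
Then the next iterate is (u, v)₁ = (-2.766, 0.751).
Re-evaluating at (-2.766, 0.751): F = (9.72324, 42.73778), so ‖F‖₂ = 43.830.

43.830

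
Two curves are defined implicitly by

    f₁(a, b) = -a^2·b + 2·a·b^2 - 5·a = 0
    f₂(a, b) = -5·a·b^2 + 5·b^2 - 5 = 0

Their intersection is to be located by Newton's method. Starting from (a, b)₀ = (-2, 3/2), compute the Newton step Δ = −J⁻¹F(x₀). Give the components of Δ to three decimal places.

At (-2, 3/2): F = (-5.000, 28.750).
Jacobian J = [[-2·a·b + 2·b^2 - 5, -a^2 + 4·a·b], [-5·b^2, -10·a·b + 10·b]].
At the point, J = [[5.500, -16.000], [-11.250, 45.000]] (det J = 67.500).
Solving J·Δ = −F gives Δ = (-3.481, -1.509).

(-3.481, -1.509)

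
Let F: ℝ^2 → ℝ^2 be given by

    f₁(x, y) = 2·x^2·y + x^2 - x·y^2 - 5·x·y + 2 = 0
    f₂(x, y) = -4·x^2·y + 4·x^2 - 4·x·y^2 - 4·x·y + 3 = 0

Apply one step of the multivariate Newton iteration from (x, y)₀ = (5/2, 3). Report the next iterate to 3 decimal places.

At (5/2, 3): F = (-14.250, -167.000).
Jacobian J = [[4·x·y + 2·x - y^2 - 5·y, 2·x^2 - 2·x·y - 5·x], [-8·x·y + 8·x - 4·y^2 - 4·y, -4·x^2 - 8·x·y - 4·x]].
At the point, J = [[11.000, -15.000], [-88.000, -95.000]] (det J = -2365.000).
Solving J·Δ = −F gives Δ = (-0.487, -1.307).
Then the next iterate is (x, y)₁ = (2.013, 1.693).

(2.013, 1.693)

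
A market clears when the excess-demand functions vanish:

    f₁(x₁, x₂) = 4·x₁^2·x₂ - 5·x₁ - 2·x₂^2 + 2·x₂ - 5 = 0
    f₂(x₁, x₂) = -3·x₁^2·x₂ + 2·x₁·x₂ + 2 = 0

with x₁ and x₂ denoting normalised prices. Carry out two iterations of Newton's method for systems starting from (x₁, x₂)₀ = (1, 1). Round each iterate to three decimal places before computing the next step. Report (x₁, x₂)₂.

At (1, 1): F = (-6.000, 1.000).
Jacobian J = [[8·x₁·x₂ - 5, 4·x₁^2 - 4·x₂ + 2], [-6·x₁·x₂ + 2·x₂, -3·x₁^2 + 2·x₁]].
At the point, J = [[3.000, 2.000], [-4.000, -1.000]] (det J = 5.000).
Solving J·Δ = −F gives Δ = (-0.800, 4.200).
Then the next iterate is (x₁, x₂)₁ = (0.200, 5.200).
Round to (0.200, 5.200) and repeat: F = (-48.848, 3.456), J = [[3.320, -18.640], [4.160, 0.280]].
Δ = (-0.647, -2.736), so (x₁, x₂)₂ = (-0.447, 2.464).

(-0.447, 2.464)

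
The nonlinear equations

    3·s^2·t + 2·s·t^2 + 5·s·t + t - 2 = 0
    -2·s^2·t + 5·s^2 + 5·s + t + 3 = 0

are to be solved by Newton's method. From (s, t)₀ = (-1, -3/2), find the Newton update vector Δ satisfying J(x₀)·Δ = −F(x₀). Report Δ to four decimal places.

(0.3571, 0.5714)

At (-1, -3/2): F = (-5.0000, 4.5000).
Jacobian J = [[6·s·t + 2·t^2 + 5·t, 3·s^2 + 4·s·t + 5·s + 1], [-4·s·t + 10·s + 5, -2·s^2 + 1]].
At the point, J = [[6.0000, 5.0000], [-11.0000, -1.0000]] (det J = 49.0000).
Solving J·Δ = −F gives Δ = (0.3571, 0.5714).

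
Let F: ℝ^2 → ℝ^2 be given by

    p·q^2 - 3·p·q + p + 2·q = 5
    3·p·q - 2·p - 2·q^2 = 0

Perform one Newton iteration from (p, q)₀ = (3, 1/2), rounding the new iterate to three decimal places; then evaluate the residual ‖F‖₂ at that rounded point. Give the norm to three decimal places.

At (3, 1/2): F = (-4.750, -2.000).
Jacobian J = [[q^2 - 3·q + 1, 2·p·q - 3·p + 2], [3·q - 2, 3·p - 4·q]].
At the point, J = [[-0.250, -4.000], [-0.500, 7.000]] (det J = -3.750).
Solving J·Δ = −F gives Δ = (-11.000, -0.500).
Then the next iterate is (p, q)₁ = (-8.000, 0.000).
Re-evaluating at (-8.000, 0.000): F = (-13.000, 16.000), so ‖F‖₂ = 20.616.

20.616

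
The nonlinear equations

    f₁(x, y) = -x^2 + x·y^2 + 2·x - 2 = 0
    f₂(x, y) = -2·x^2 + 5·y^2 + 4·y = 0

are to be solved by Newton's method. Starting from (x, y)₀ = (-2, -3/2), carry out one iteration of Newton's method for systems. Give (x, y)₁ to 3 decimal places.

(-0.732, -0.827)

At (-2, -3/2): F = (-14.500, -2.750).
Jacobian J = [[-2·x + y^2 + 2, 2·x·y], [-4·x, 10·y + 4]].
At the point, J = [[8.250, 6.000], [8.000, -11.000]] (det J = -138.750).
Solving J·Δ = −F gives Δ = (1.268, 0.673).
Then the next iterate is (x, y)₁ = (-0.732, -0.827).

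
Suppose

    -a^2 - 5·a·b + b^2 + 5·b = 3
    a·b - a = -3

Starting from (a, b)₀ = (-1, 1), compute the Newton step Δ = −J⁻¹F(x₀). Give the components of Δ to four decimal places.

(14.3333, 3.0000)

At (-1, 1): F = (7.0000, 3.0000).
Jacobian J = [[-2·a - 5·b, -5·a + 2·b + 5], [b - 1, a]].
At the point, J = [[-3.0000, 12.0000], [0.0000, -1.0000]] (det J = 3.0000).
Solving J·Δ = −F gives Δ = (14.3333, 3.0000).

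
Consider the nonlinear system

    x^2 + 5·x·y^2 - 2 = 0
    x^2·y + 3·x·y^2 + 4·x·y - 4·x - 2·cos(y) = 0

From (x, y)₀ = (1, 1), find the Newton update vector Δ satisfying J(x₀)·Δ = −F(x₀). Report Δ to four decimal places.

At (1, 1): F = (4.0000, 2.919395).
Jacobian J = [[2·x + 5·y^2, 10·x·y], [2·x·y + 3·y^2 + 4·y - 4, x^2 + 6·x·y + 4·x + 2·sin(y)]].
At the point, J = [[7.0000, 10.0000], [5.0000, 12.682942]] (det J = 38.780594).
Solving J·Δ = −F gives Δ = (-0.5554, -0.0112).

(-0.5554, -0.0112)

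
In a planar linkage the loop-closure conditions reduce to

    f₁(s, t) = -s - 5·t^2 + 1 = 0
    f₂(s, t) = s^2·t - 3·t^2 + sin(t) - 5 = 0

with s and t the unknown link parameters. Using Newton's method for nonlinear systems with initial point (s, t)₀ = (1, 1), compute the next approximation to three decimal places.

(2.606, 0.339)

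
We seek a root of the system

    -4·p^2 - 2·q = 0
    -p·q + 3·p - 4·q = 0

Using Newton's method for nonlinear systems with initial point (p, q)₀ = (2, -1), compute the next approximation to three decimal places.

(0.962, 0.308)

At (2, -1): F = (-14.000, 12.000).
Jacobian J = [[-8·p, -2], [-q + 3, -p - 4]].
At the point, J = [[-16.000, -2.000], [4.000, -6.000]] (det J = 104.000).
Solving J·Δ = −F gives Δ = (-1.038, 1.308).
Then the next iterate is (p, q)₁ = (0.962, 0.308).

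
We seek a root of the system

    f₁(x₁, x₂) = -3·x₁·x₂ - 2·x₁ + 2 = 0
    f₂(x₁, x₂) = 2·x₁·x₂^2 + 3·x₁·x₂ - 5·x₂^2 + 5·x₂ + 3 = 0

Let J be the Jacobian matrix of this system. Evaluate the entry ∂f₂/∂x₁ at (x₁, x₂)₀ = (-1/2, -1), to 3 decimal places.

-1.000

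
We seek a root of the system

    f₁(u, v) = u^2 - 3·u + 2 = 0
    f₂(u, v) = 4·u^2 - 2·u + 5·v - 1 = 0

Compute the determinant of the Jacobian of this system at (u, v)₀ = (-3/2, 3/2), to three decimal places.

-30.000

J = [[2·u - 3, 0], [8·u - 2, 5]].
At the point, J = [[-6.000, 0.000], [-14.000, 5.000]].
det J = -30.000.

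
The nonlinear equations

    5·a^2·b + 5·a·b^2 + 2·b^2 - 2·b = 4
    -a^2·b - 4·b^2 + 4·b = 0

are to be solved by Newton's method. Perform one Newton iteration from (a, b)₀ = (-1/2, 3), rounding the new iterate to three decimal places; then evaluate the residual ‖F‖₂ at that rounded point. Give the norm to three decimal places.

7.860

At (-1/2, 3): F = (-10.750, -24.750).
Jacobian J = [[10·a·b + 5·b^2, 5·a^2 + 10·a·b + 4·b - 2], [-2·a·b, -a^2 - 8·b + 4]].
At the point, J = [[30.000, -3.750], [3.000, -20.250]] (det J = -596.250).
Solving J·Δ = −F gives Δ = (0.209, -1.191).
Then the next iterate is (a, b)₁ = (-0.291, 1.809).
Re-evaluating at (-0.291, 1.809): F = (-5.06856, -6.00711), so ‖F‖₂ = 7.860.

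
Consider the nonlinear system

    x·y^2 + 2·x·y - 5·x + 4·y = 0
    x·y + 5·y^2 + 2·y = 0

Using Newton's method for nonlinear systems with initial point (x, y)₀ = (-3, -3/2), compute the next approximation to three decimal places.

At (-3, -3/2): F = (11.250, 12.750).
Jacobian J = [[y^2 + 2·y - 5, 2·x·y + 2·x + 4], [y, x + 10·y + 2]].
At the point, J = [[-5.750, 7.000], [-1.500, -16.000]] (det J = 102.500).
Solving J·Δ = −F gives Δ = (2.627, 0.551).
Then the next iterate is (x, y)₁ = (-0.373, -0.949).

(-0.373, -0.949)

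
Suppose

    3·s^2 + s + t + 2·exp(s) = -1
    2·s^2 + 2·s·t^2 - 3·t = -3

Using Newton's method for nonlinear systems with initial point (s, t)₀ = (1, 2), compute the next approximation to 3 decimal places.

At (1, 2): F = (12.43656, 7.000).
Jacobian J = [[6·s + 2·exp(s) + 1, 1], [4·s + 2·t^2, 4·s·t - 3]].
At the point, J = [[12.43656, 1.000], [12.000, 5.000]] (det J = 50.18282).
Solving J·Δ = −F gives Δ = (-1.100, 1.239).
Then the next iterate is (s, t)₁ = (-0.100, 3.239).

(-0.100, 3.239)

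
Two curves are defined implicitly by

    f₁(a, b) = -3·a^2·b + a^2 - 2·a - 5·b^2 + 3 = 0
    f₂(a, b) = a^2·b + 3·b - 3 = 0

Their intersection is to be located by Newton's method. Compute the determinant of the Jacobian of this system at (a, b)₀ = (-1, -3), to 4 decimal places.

J = [[-6·a·b + 2·a - 2, -3·a^2 - 10·b], [2·a·b, a^2 + 3]].
At the point, J = [[-22.0000, 27.0000], [6.0000, 4.0000]].
det J = -250.0000.

-250.0000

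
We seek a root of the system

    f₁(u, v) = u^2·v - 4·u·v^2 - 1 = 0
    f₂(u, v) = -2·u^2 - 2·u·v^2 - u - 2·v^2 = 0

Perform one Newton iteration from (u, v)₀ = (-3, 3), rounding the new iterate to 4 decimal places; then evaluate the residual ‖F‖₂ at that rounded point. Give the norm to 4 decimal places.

At (-3, 3): F = (134.0000, 21.0000).
Jacobian J = [[2·u·v - 4·v^2, u^2 - 8·u·v], [-4·u - 2·v^2 - 1, -4·u·v - 4·v]].
At the point, J = [[-54.0000, 81.0000], [-7.0000, 24.0000]] (det J = -729.0000).
Solving J·Δ = −F gives Δ = (2.0782, -0.2689).
Then the next iterate is (u, v)₁ = (-0.9218, 2.7311).
Re-evaluating at (-0.9218, 2.7311): F = (28.823140, -1.944204), so ‖F‖₂ = 28.8886.

28.8886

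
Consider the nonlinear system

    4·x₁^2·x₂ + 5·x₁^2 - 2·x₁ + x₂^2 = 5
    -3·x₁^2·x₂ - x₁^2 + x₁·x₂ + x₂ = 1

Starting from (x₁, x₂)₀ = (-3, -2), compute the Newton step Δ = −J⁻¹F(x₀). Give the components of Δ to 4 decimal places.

At (-3, -2): F = (-22.0000, 48.0000).
Jacobian J = [[8·x₁·x₂ + 10·x₁ - 2, 4·x₁^2 + 2·x₂], [-6·x₁·x₂ - 2·x₁ + x₂, -3·x₁^2 + x₁ + 1]].
At the point, J = [[16.0000, 32.0000], [-32.0000, -29.0000]] (det J = 560.0000).
Solving J·Δ = −F gives Δ = (1.6036, -0.1143).

(1.6036, -0.1143)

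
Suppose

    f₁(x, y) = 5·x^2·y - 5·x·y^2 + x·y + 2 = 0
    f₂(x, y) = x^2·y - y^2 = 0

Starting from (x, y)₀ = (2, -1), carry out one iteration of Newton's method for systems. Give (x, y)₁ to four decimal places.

(-0.5000, -1.8333)

At (2, -1): F = (-30.0000, -5.0000).
Jacobian J = [[10·x·y - 5·y^2 + y, 5·x^2 - 10·x·y + x], [2·x·y, x^2 - 2·y]].
At the point, J = [[-26.0000, 42.0000], [-4.0000, 6.0000]] (det J = 12.0000).
Solving J·Δ = −F gives Δ = (-2.5000, -0.8333).
Then the next iterate is (x, y)₁ = (-0.5000, -1.8333).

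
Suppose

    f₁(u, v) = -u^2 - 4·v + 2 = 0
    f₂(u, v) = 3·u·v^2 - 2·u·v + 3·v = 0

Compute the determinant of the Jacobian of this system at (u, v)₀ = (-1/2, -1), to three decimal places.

27.000

J = [[-2·u, -4], [3·v^2 - 2·v, 6·u·v - 2·u + 3]].
At the point, J = [[1.000, -4.000], [5.000, 7.000]].
det J = 27.000.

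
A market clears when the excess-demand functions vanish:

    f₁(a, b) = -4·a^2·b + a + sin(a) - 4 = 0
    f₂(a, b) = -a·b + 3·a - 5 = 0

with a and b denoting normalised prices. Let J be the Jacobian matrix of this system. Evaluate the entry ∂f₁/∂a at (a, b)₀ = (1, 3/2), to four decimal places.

-10.4597

∂f₁/∂a = -8·a·b + cos(a) + 1.
At (1, 3/2) this is -10.4597.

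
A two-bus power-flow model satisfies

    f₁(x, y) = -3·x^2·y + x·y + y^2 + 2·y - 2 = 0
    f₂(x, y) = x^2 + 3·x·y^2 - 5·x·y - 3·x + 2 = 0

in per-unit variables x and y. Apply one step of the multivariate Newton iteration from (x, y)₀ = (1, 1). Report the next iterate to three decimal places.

(-2.000, -6.000)

At (1, 1): F = (-1.000, -2.000).
Jacobian J = [[-6·x·y + y, -3·x^2 + x + 2·y + 2], [2·x + 3·y^2 - 5·y - 3, 6·x·y - 5·x]].
At the point, J = [[-5.000, 2.000], [-3.000, 1.000]] (det J = 1.000).
Solving J·Δ = −F gives Δ = (-3.000, -7.000).
Then the next iterate is (x, y)₁ = (-2.000, -6.000).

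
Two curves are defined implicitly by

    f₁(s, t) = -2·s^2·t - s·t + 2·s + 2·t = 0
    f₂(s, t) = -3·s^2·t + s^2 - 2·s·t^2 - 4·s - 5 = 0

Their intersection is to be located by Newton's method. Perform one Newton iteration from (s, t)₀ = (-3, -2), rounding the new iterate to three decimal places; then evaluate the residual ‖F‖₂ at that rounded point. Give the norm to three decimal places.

18.490

At (-3, -2): F = (20.000, 94.000).
Jacobian J = [[-4·s·t - t + 2, -2·s^2 - s + 2], [-6·s·t + 2·s - 2·t^2 - 4, -3·s^2 - 4·s·t]].
At the point, J = [[-20.000, -13.000], [-54.000, -51.000]] (det J = 318.000).
Solving J·Δ = −F gives Δ = (-0.635, 2.516).
Then the next iterate is (s, t)₁ = (-3.635, 0.516).
Re-evaluating at (-3.635, 0.516): F = (-17.99839, 4.23483), so ‖F‖₂ = 18.490.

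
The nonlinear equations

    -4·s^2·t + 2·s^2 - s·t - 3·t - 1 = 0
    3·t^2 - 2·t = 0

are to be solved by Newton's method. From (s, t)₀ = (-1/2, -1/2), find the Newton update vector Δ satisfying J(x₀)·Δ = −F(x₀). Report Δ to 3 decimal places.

At (-1/2, -1/2): F = (1.250, 1.750).
Jacobian J = [[-8·s·t + 4·s - t, -4·s^2 - s - 3], [0, 6·t - 2]].
At the point, J = [[-3.500, -3.500], [0.000, -5.000]] (det J = 17.500).
Solving J·Δ = −F gives Δ = (0.007, 0.350).

(0.007, 0.350)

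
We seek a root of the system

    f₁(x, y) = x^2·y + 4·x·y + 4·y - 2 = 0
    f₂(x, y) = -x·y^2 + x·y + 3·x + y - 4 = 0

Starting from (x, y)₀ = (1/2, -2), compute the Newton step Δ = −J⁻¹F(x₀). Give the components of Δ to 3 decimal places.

At (1/2, -2): F = (-14.500, -7.500).
Jacobian J = [[2·x·y + 4·y, x^2 + 4·x + 4], [-y^2 + y + 3, -2·x·y + x + 1]].
At the point, J = [[-10.000, 6.250], [-3.000, 3.500]] (det J = -16.250).
Solving J·Δ = −F gives Δ = (-0.238, 1.938).

(-0.238, 1.938)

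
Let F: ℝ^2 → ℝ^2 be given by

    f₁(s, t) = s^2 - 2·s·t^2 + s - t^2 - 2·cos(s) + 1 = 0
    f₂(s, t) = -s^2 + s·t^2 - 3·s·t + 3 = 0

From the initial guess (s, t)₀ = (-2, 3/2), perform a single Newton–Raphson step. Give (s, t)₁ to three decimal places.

At (-2, 3/2): F = (10.58229, 3.500).
Jacobian J = [[2·s - 2·t^2 + 2·sin(s) + 1, -4·s·t - 2·t], [-2·s + t^2 - 3·t, 2·s·t - 3·s]].
At the point, J = [[-9.31859, 9.000], [1.750, 0.000]] (det J = -15.750).
Solving J·Δ = −F gives Δ = (-2.000, -3.247).
Then the next iterate is (s, t)₁ = (-4.000, -1.747).

(-4.000, -1.747)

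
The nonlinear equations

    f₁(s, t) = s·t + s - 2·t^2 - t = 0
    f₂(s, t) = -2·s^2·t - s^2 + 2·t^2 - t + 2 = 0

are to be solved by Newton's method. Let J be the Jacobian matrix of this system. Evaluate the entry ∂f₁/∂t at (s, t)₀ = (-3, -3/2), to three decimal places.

2.000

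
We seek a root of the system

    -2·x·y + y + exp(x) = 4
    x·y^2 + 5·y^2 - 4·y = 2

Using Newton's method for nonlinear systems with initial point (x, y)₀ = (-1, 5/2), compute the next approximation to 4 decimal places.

(-0.7536, 1.5912)

At (-1, 5/2): F = (3.867879, 13.0000).
Jacobian J = [[-2·y + exp(x), -2·x + 1], [y^2, 2·x·y + 10·y - 4]].
At the point, J = [[-4.632121, 3.0000], [6.2500, 16.0000]] (det J = -92.863929).
Solving J·Δ = −F gives Δ = (0.2464, -0.9088).
Then the next iterate is (x, y)₁ = (-0.7536, 1.5912).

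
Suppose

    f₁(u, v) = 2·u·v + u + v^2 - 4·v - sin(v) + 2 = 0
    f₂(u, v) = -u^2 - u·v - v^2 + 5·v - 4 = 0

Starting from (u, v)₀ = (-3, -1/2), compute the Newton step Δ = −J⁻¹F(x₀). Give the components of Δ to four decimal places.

At (-3, -1/2): F = (4.729426, -17.2500).
Jacobian J = [[2·v + 1, 2·u + 2·v - cos(v) - 4], [-2·u - v, -u - 2·v + 5]].
At the point, J = [[0.0000, -11.877583], [6.5000, 9.0000]] (det J = 77.204287).
Solving J·Δ = −F gives Δ = (2.1025, 0.3982).

(2.1025, 0.3982)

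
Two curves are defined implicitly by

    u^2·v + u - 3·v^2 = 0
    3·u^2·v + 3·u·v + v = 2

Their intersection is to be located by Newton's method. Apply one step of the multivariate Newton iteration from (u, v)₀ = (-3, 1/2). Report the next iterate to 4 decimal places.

(1.3929, 1.8393)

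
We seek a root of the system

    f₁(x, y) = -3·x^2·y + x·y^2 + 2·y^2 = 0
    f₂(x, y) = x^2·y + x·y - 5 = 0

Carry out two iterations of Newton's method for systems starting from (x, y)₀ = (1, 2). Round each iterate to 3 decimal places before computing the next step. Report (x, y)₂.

(1.336, 1.603)

At (1, 2): F = (6.000, -1.000).
Jacobian J = [[-6·x·y + y^2, -3·x^2 + 2·x·y + 4·y], [2·x·y + y, x^2 + x]].
At the point, J = [[-8.000, 9.000], [6.000, 2.000]] (det J = -70.000).
Solving J·Δ = −F gives Δ = (0.300, -0.400).
Then the next iterate is (x, y)₁ = (1.300, 1.600).
Round to (1.300, 1.600) and repeat: F = (0.336, -0.216), J = [[-9.920, 5.490], [5.760, 2.990]].
Δ = (0.036, 0.003), so (x, y)₂ = (1.336, 1.603).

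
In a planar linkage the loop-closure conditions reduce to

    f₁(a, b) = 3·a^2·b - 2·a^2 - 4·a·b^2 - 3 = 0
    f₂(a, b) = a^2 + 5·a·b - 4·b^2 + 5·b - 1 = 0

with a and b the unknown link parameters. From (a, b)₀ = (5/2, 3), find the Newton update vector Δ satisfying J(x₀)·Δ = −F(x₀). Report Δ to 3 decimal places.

At (5/2, 3): F = (-49.250, 21.750).
Jacobian J = [[6·a·b - 4·a - 4·b^2, 3·a^2 - 8·a·b], [2·a + 5·b, 5·a - 8·b + 5]].
At the point, J = [[-1.000, -41.250], [20.000, -6.500]] (det J = 831.500).
Solving J·Δ = −F gives Δ = (-1.464, -1.158).

(-1.464, -1.158)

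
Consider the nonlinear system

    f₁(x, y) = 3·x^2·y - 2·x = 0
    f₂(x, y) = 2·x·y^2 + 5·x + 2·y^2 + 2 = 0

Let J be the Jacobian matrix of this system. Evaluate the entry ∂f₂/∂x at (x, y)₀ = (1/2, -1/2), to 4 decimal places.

5.5000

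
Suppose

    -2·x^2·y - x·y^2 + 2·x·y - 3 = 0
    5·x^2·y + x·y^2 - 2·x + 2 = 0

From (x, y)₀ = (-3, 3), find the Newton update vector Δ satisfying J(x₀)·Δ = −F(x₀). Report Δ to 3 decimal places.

(1.527, 0.397)

At (-3, 3): F = (-48.000, 116.000).
Jacobian J = [[-4·x·y - y^2 + 2·y, -2·x^2 - 2·x·y + 2·x], [10·x·y + y^2 - 2, 5·x^2 + 2·x·y]].
At the point, J = [[33.000, -6.000], [-83.000, 27.000]] (det J = 393.000).
Solving J·Δ = −F gives Δ = (1.527, 0.397).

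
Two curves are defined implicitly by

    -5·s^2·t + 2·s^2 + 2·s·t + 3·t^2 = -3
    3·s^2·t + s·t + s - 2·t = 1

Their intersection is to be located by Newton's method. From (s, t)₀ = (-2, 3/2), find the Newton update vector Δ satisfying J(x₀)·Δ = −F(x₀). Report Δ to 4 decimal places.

At (-2, 3/2): F = (-18.2500, 9.0000).
Jacobian J = [[-10·s·t + 4·s + 2·t, -5·s^2 + 2·s + 6·t], [6·s·t + t + 1, 3·s^2 + s - 2]].
At the point, J = [[25.0000, -15.0000], [-15.5000, 8.0000]] (det J = -32.5000).
Solving J·Δ = −F gives Δ = (-0.3385, -1.7808).

(-0.3385, -1.7808)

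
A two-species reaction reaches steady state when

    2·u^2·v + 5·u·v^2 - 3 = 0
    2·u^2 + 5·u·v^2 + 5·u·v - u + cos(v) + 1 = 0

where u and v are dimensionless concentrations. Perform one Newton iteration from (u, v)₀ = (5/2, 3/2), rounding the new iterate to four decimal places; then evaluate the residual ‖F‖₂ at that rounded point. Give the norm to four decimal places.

619.4871

At (5/2, 3/2): F = (43.8750, 57.945737).
Jacobian J = [[4·u·v + 5·v^2, 2·u^2 + 10·u·v], [4·u + 5·v^2 + 5·v - 1, 10·u·v + 5·u - sin(v)]].
At the point, J = [[26.2500, 50.0000], [27.7500, 49.002505]] (det J = -101.184243).
Solving J·Δ = −F gives Δ = (-7.3856, 2.9999).
Then the next iterate is (u, v)₁ = (-4.8856, 4.4999).
Re-evaluating at (-4.8856, 4.4999): F = (-282.828003, -551.155691), so ‖F‖₂ = 619.4871.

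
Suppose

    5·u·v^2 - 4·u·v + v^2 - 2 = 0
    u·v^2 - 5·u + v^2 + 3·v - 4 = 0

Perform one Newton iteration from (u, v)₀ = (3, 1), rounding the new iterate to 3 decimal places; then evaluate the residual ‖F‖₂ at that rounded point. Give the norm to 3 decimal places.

At (3, 1): F = (2.000, -12.000).
Jacobian J = [[5·v^2 - 4·v, 10·u·v - 4·u + 2·v], [v^2 - 5, 2·u·v + 2·v + 3]].
At the point, J = [[1.000, 20.000], [-4.000, 11.000]] (det J = 91.000).
Solving J·Δ = −F gives Δ = (-2.879, 0.044).
Then the next iterate is (u, v)₁ = (0.121, 1.044).
Re-evaluating at (0.121, 1.044): F = (-0.75595, -0.25118), so ‖F‖₂ = 0.797.

0.797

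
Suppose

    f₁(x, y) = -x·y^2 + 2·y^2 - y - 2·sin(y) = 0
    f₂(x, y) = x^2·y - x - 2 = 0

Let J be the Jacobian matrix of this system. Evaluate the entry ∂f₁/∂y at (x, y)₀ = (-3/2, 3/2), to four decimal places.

9.3585

∂f₁/∂y = -2·x·y + 4·y - 2·cos(y) - 1.
At (-3/2, 3/2) this is 9.3585.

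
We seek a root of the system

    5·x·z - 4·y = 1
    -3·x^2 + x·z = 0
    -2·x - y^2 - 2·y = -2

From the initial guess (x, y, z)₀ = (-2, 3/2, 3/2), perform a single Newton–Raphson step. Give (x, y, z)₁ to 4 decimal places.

At (-2, 3/2, 3/2): F = (-22.0000, -15.0000, 0.7500).
Jacobian J = [[5·z, -4, 5·x], [-6·x + z, 0, x], [-2, -2·y - 2, 0]].
At the point, J = [[7.5000, -4.0000, -10.0000], [13.5000, 0.0000, -2.0000], [-2.0000, -5.0000, 0.0000]] (det J = 584.0000).
Solving J·Δ = −F gives Δ = (0.8973, -0.2089, -1.4435).
Then the next iterate is (x, y, z)₁ = (-1.1027, 1.2911, 0.0565).

(-1.1027, 1.2911, 0.0565)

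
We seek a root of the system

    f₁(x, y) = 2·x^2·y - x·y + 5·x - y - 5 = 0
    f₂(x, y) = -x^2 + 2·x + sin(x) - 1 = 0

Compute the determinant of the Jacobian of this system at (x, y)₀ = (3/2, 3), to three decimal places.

1.859

J = [[4·x·y - y + 5, 2·x^2 - x - 1], [-2·x + cos(x) + 2, 0]].
At the point, J = [[20.000, 2.000], [-0.92926, 0.000]].
det J = 1.859.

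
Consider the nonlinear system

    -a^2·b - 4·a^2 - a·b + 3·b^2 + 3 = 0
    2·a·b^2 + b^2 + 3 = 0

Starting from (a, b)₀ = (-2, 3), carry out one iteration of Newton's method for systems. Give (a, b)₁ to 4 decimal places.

(-1.6748, 1.9919)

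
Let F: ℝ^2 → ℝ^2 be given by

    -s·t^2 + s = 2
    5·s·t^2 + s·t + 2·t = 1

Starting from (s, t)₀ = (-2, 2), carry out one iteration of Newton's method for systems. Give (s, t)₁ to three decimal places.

(1.000, 2.625)

At (-2, 2): F = (4.000, -41.000).
Jacobian J = [[-t^2 + 1, -2·s·t], [5·t^2 + t, 10·s·t + s + 2]].
At the point, J = [[-3.000, 8.000], [22.000, -40.000]] (det J = -56.000).
Solving J·Δ = −F gives Δ = (3.000, 0.625).
Then the next iterate is (s, t)₁ = (1.000, 2.625).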